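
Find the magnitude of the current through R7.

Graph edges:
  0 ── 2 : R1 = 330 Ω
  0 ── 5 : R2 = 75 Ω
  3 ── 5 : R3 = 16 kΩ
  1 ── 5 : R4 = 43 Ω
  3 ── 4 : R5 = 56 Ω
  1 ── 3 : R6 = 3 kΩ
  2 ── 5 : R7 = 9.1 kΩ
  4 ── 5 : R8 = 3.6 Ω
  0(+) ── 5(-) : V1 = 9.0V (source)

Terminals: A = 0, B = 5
Nodal analysis, taking node 5 as the 0 V reference.
Source V1 fixes V_0 = 9 V.
KCL at each unknown node (sum of currents leaving = 0; resistances in Ω):
  Node 1: (V_1 - 0)/43 + (V_1 - V_3)/3000 = 0
  Node 2: (V_2 - 9)/330 + (V_2 - 0)/9100 = 0
  Node 3: (V_3 - 0)/16000 + (V_3 - V_4)/56 + (V_3 - V_1)/3000 = 0
  Node 4: (V_4 - V_3)/56 + (V_4 - 0)/3.6 = 0
Collecting terms (coefficients in siemens):
  0.02359·V_1 - 0.0003333·V_3 = 0
  0.00314·V_2 = 0.02727
  0.01825·V_3 - 0.0003333·V_1 - 0.01786·V_4 = 0
  0.2956·V_4 - 0.01786·V_3 = 0
Solving these 4 simultaneous equations (Gaussian elimination) gives:
  V_1 = 0 V, V_2 = 8.685 V, V_3 = 0 V, V_4 = 0 V
I_R7 = (V_2 - V_5)/R7 = (8.685 - 0)/9100 = 0.0009544 A
|I_R7| = 0.0009544 A

Final answer: |I_R7| = 0.0009544 A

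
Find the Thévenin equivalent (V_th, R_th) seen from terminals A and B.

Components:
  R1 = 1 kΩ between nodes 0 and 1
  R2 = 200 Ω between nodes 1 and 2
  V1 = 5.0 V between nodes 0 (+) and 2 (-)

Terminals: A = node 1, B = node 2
Step 1 — V_th is the open-circuit voltage V_A - V_B (nothing connected across the terminals).
Nodal analysis, taking node 2 as the 0 V reference.
Source V1 fixes V_0 = 5 V.
KCL at each unknown node (sum of currents leaving = 0; resistances in Ω):
  Node 1: (V_1 - 5)/1000 + (V_1 - 0)/200 = 0
Collecting terms: 0.006 × V_1 = 0.005  =>  V_1 = 0.8333 V
V_th = V_1 - V_2 = 0.8333 - 0 = 0.8333 V
Step 2 — R_th: zero the source — replace V1 by a short circuit (node 2 merges into node 0) — and find the resistance seen between A (node 1) and B (node 0).
Reduce the network between node 1 (A) and node 0 (B) by series/parallel combination:
  Rp1 = R1 ‖ R2 (parallel, both between nodes 0 and 1) = 1/(1/1000 + 1/200) = 166.7 Ω
R_th = 166.7 Ω

Final answer: V_th = 0.8333 V, R_th = 166.7 Ω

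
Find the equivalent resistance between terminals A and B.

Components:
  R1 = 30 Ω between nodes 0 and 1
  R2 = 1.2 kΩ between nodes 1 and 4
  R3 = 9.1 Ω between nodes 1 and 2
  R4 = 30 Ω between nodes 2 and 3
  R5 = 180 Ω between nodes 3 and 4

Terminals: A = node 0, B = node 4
Reduce the network between node 0 (A) and node 4 (B) by series/parallel combination:
  Rs1 = R3 + R4 (series, joined only at node 2) = 9.1 + 30 = 39.1 Ω
  Rs2 = R5 + Rs1 (series, joined only at node 3) = 180 + 39.1 = 219.1 Ω
  Rp1 = R2 ‖ Rs2 (parallel, both between nodes 1 and 4) = 1/(1/1200 + 1/219.1) = 185.3 Ω
  Rs3 = R1 + Rp1 (series, joined only at node 1) = 30 + 185.3 = 215.3 Ω
R_eq = 215.3 Ω

Final answer: 215.3 Ω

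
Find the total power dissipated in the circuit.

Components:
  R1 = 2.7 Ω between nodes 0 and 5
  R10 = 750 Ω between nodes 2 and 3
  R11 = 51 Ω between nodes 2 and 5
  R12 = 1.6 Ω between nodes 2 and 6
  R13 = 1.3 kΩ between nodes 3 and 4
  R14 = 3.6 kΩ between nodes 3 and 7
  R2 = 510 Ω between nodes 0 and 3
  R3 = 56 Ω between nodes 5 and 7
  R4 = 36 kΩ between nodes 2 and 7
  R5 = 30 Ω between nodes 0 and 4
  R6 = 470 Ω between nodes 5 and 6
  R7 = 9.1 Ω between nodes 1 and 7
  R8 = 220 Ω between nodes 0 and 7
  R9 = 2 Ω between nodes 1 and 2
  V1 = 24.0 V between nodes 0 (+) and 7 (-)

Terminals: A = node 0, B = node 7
Nodal analysis, taking node 7 as the 0 V reference.
Source V1 fixes V_0 = 24 V.
KCL at each unknown node (sum of currents leaving = 0; resistances in Ω):
  Node 1: (V_1 - 0)/9.1 + (V_1 - V_2)/2 = 0
  Node 2: (V_2 - 0)/36000 + (V_2 - V_1)/2 + (V_2 - V_3)/750 + (V_2 - V_5)/51 + (V_2 - V_6)/1.6 = 0
  Node 3: (V_3 - 24)/510 + (V_3 - V_2)/750 + (V_3 - V_4)/1300 + (V_3 - 0)/3600 = 0
  Node 4: (V_4 - 24)/30 + (V_4 - V_3)/1300 = 0
  Node 5: (V_5 - 24)/2.7 + (V_5 - 0)/56 + (V_5 - V_6)/470 + (V_5 - V_2)/51 = 0
  Node 6: (V_6 - V_5)/470 + (V_6 - V_2)/1.6 = 0
Collecting terms (coefficients in siemens):
  0.6099·V_1 - 0.5·V_2 = 0
  1.146·V_2 - 0.5·V_1 - 0.001333·V_3 - 0.01961·V_5 - 0.625·V_6 = 0
  0.004341·V_3 - 0.001333·V_2 - 0.0007692·V_4 = 0.04706
  0.0341·V_4 - 0.0007692·V_3 = 0.8
  0.41·V_5 - 0.01961·V_2 - 0.002128·V_6 = 8.889
  0.6271·V_6 - 0.625·V_2 - 0.002128·V_5 = 0
Solving these 6 simultaneous equations (Gaussian elimination) gives:
  V_1 = 3.608 V, V_2 = 4.401 V, V_3 = 16.41 V, V_4 = 23.83 V
  V_5 = 21.92 V, V_6 = 4.46 V
Power in each resistor, P = (ΔV)²/R:
  P_R1 = (24 - 21.92)²/2.7 = 1.609 W
  P_R2 = (24 - 16.41)²/510 = 0.1128 W
  P_R3 = (21.92 - 0)²/56 = 8.577 W
  P_R4 = (4.401 - 0)²/36000 = 0.000538 W
  P_R5 = (24 - 23.83)²/30 = 0.0009759 W
  P_R6 = (21.92 - 4.46)²/470 = 0.6483 W
  P_R7 = (3.608 - 0)²/9.1 = 1.43 W
  P_R8 = (24 - 0)²/220 = 2.618 W
  P_R9 = (3.608 - 4.401)²/2 = 0.3144 W
  P_R10 = (4.401 - 16.41)²/750 = 0.1924 W
  P_R11 = (4.401 - 21.92)²/51 = 6.015 W
  P_R12 = (4.401 - 4.46)²/1.6 = 0.002207 W
  P_R13 = (16.41 - 23.83)²/1300 = 0.04229 W
  P_R14 = (16.41 - 0)²/3600 = 0.07484 W
P_total = P_R1 + P_R2 + P_R3 + P_R4 + P_R5 + P_R6 + P_R7 + P_R8 + P_R9 + P_R10 + P_R11 + P_R12 + P_R13 + P_R14 = 21.64 W

Final answer: 21.64 W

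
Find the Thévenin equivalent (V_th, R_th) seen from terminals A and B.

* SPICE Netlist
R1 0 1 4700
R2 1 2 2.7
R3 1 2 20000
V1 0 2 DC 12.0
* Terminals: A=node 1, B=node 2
Step 1 — V_th is the open-circuit voltage V_A - V_B (nothing connected across the terminals).
Nodal analysis, taking node 2 as the 0 V reference.
Source V1 fixes V_0 = 12 V.
KCL at each unknown node (sum of currents leaving = 0; resistances in Ω):
  Node 1: (V_1 - 12)/4700 + (V_1 - 0)/2.7 + (V_1 - 0)/20000 = 0
Collecting terms: 0.3706 × V_1 = 0.002553  =>  V_1 = 0.006889 V
V_th = V_1 - V_2 = 0.006889 - 0 = 0.006889 V
Step 2 — R_th: zero the source — replace V1 by a short circuit (node 2 merges into node 0) — and find the resistance seen between A (node 1) and B (node 0).
Reduce the network between node 1 (A) and node 0 (B) by series/parallel combination:
  Rp1 = R1 ‖ R2 ‖ R3 (parallel, all between nodes 0 and 1) = 1/(1/4700 + 1/2.7 + 1/20000) = 2.698 Ω
R_th = 2.698 Ω

Final answer: V_th = 0.006889 V, R_th = 2.698 Ω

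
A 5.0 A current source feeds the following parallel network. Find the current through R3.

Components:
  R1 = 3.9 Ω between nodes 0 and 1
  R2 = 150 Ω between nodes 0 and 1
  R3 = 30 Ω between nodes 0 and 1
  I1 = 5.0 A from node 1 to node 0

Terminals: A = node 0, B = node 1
All resistors sit directly between nodes 0 and 1, so they are in parallel and share one voltage V; the full source current 5 A splits among them.
1/R_par = 1/3.9 + 1/150 + 1/30 = 0.2964 S  =>  R_par = 3.374 Ω
V = I × R_par = 5 × 3.374 = 16.87 V
I_R3 = V/R3 = 16.87/30 = 0.5623 A

Final answer: 0.5623 A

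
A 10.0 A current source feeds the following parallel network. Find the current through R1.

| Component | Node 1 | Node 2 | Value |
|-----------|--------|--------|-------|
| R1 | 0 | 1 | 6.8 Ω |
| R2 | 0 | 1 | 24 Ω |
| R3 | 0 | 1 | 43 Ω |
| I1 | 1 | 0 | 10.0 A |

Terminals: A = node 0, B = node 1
All resistors sit directly between nodes 0 and 1, so they are in parallel and share one voltage V; the full source current 10 A splits among them.
1/R_par = 1/6.8 + 1/24 + 1/43 = 0.212 S  =>  R_par = 4.717 Ω
V = I × R_par = 10 × 4.717 = 47.17 V
I_R1 = V/R1 = 47.17/6.8 = 6.937 A

Final answer: 6.937 A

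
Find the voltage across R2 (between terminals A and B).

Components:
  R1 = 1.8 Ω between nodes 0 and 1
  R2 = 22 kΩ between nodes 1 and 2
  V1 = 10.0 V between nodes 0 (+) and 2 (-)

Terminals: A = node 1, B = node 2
R1 and R2 are in series across V1 (node 0 → node 1 → node 2), and the output A–B is taken across R2, so this is a voltage divider.
Series current: I = V1/(R1 + R2) = 10/(1.8 + 22000) = 10/22000 = 0.0004545 A
V_R2 = I × R2 = V1 × R2/(R1 + R2) = 10 × 22000/22000 = 9.999 V

Final answer: 9.999 V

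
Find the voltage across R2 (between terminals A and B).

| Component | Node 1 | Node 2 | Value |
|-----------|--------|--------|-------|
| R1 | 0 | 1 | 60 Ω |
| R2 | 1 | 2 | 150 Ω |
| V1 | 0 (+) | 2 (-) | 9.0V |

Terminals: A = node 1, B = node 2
R1 and R2 are in series across V1 (node 0 → node 1 → node 2), and the output A–B is taken across R2, so this is a voltage divider.
Series current: I = V1/(R1 + R2) = 9/(60 + 150) = 9/210 = 0.04286 A
V_R2 = I × R2 = V1 × R2/(R1 + R2) = 9 × 150/210 = 6.429 V

Final answer: 6.429 V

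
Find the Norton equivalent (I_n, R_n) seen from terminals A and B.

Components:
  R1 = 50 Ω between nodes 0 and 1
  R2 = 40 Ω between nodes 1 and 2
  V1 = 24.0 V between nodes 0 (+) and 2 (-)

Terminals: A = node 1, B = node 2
Find the Thévenin equivalent first; then I_n = V_th/R_th and R_n = R_th.
Step 1 — V_th is the open-circuit voltage V_A - V_B (nothing connected across the terminals).
Nodal analysis, taking node 2 as the 0 V reference.
Source V1 fixes V_0 = 24 V.
KCL at each unknown node (sum of currents leaving = 0; resistances in Ω):
  Node 1: (V_1 - 24)/50 + (V_1 - 0)/40 = 0
Collecting terms: 0.045 × V_1 = 0.48  =>  V_1 = 10.67 V
V_th = V_1 - V_2 = 10.67 - 0 = 10.67 V
Step 2 — R_th: zero the source — replace V1 by a short circuit (node 2 merges into node 0) — and find the resistance seen between A (node 1) and B (node 0).
Reduce the network between node 1 (A) and node 0 (B) by series/parallel combination:
  Rp1 = R1 ‖ R2 (parallel, both between nodes 0 and 1) = 1/(1/50 + 1/40) = 22.22 Ω
R_th = 22.22 Ω
I_n = V_th/R_th = 10.67/22.22 = 0.48 A, and R_n = R_th = 22.22 Ω

Final answer: I_n = 0.48 A, R_n = 22.22 Ω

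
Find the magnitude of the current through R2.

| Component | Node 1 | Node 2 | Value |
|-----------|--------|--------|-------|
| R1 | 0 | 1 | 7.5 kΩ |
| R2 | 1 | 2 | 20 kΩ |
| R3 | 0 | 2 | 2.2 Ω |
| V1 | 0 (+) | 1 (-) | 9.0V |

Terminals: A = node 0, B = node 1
Nodal analysis, taking node 1 as the 0 V reference.
Source V1 fixes V_0 = 9 V.
KCL at each unknown node (sum of currents leaving = 0; resistances in Ω):
  Node 2: (V_2 - 0)/20000 + (V_2 - 9)/2.2 = 0
Collecting terms: 0.4546 × V_2 = 4.091  =>  V_2 = 8.999 V
I_R2 = (V_1 - V_2)/R2 = (0 - 8.999)/20000 = -0.00045 A
|I_R2| = 0.00045 A

Final answer: |I_R2| = 0.00045 A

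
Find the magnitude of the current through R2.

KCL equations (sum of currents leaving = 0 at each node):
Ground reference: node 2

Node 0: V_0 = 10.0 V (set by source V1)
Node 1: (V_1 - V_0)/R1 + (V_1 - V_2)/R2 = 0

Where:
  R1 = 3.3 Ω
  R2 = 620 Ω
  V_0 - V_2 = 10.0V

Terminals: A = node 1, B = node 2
Nodal analysis, taking node 2 as the 0 V reference.
Source V1 fixes V_0 = 10 V.
KCL at each unknown node (sum of currents leaving = 0; resistances in Ω):
  Node 1: (V_1 - 10)/3.3 + (V_1 - 0)/620 = 0
Collecting terms: 0.3046 × V_1 = 3.03  =>  V_1 = 9.947 V
I_R2 = (V_1 - V_2)/R2 = (9.947 - 0)/620 = 0.01604 A
|I_R2| = 0.01604 A

Final answer: |I_R2| = 0.01604 A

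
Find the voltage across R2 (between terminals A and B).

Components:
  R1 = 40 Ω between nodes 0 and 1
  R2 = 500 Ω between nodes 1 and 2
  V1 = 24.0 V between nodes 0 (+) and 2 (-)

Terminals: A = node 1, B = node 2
R1 and R2 are in series across V1 (node 0 → node 1 → node 2), and the output A–B is taken across R2, so this is a voltage divider.
Series current: I = V1/(R1 + R2) = 24/(40 + 500) = 24/540 = 0.04444 A
V_R2 = I × R2 = V1 × R2/(R1 + R2) = 24 × 500/540 = 22.22 V

Final answer: 22.22 V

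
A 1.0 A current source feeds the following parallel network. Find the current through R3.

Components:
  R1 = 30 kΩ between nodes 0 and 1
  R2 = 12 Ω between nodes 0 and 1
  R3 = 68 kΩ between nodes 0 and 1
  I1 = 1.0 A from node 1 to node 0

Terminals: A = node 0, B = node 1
All resistors sit directly between nodes 0 and 1, so they are in parallel and share one voltage V; the full source current 1 A splits among them.
1/R_par = 1/30000 + 1/12 + 1/68000 = 0.08338 S  =>  R_par = 11.99 Ω
V = I × R_par = 1 × 11.99 = 11.99 V
I_R3 = V/R3 = 11.99/68000 = 0.0001764 A

Final answer: 0.0001764 A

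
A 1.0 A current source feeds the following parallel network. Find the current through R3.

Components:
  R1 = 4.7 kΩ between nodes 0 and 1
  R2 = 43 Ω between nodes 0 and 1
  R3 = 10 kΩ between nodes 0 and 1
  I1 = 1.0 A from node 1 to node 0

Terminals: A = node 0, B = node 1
All resistors sit directly between nodes 0 and 1, so they are in parallel and share one voltage V; the full source current 1 A splits among them.
1/R_par = 1/4700 + 1/43 + 1/10000 = 0.02357 S  =>  R_par = 42.43 Ω
V = I × R_par = 1 × 42.43 = 42.43 V
I_R3 = V/R3 = 42.43/10000 = 0.004243 A

Final answer: 0.004243 A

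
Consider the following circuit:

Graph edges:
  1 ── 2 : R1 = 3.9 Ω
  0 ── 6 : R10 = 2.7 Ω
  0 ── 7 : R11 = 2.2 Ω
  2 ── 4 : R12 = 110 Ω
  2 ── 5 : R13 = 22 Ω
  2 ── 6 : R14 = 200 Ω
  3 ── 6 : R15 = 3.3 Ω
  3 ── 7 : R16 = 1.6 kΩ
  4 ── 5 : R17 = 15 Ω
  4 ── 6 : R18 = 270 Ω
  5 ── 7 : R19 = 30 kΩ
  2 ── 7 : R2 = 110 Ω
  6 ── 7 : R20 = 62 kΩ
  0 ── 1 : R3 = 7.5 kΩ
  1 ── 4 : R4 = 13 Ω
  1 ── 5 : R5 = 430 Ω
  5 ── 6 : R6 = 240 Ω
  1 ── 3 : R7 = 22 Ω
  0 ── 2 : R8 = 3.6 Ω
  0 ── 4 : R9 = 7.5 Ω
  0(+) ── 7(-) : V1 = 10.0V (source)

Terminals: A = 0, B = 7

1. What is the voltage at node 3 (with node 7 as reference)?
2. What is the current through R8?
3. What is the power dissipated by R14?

Nodal analysis, taking node 7 as the 0 V reference.
Source V1 fixes V_0 = 10 V.
KCL at each unknown node (sum of currents leaving = 0; resistances in Ω):
  Node 1: (V_1 - V_2)/3.9 + (V_1 - 10)/7500 + (V_1 - V_4)/13 + (V_1 - V_5)/430 + (V_1 - V_3)/22 = 0
  Node 2: (V_2 - V_1)/3.9 + (V_2 - 0)/110 + (V_2 - 10)/3.6 + (V_2 - V_4)/110 + (V_2 - V_5)/22 + (V_2 - V_6)/200 = 0
  Node 3: (V_3 - V_1)/22 + (V_3 - V_6)/3.3 + (V_3 - 0)/1600 = 0
  Node 4: (V_4 - V_1)/13 + (V_4 - 10)/7.5 + (V_4 - V_2)/110 + (V_4 - V_5)/15 + (V_4 - V_6)/270 = 0
  Node 5: (V_5 - V_1)/430 + (V_5 - V_6)/240 + (V_5 - V_2)/22 + (V_5 - V_4)/15 + (V_5 - 0)/30000 = 0
  Node 6: (V_6 - V_5)/240 + (V_6 - 10)/2.7 + (V_6 - V_2)/200 + (V_6 - V_3)/3.3 + (V_6 - V_4)/270 + (V_6 - 0)/62000 = 0
Collecting terms (coefficients in siemens):
  0.3812·V_1 - 0.2564·V_2 - 0.04545·V_3 - 0.07692·V_4 - 0.002326·V_5 = 0.001333
  0.6028·V_2 - 0.2564·V_1 - 0.009091·V_4 - 0.04545·V_5 - 0.005·V_6 = 2.778
  0.3491·V_3 - 0.04545·V_1 - 0.303·V_6 = 0
  0.2897·V_4 - 0.07692·V_1 - 0.009091·V_2 - 0.06667·V_5 - 0.003704·V_6 = 1.333
  0.1186·V_5 - 0.002326·V_1 - 0.04545·V_2 - 0.06667·V_4 - 0.004167·V_6 = 0
  0.6863·V_6 - 0.005·V_2 - 0.303·V_3 - 0.003704·V_4 - 0.004167·V_5 = 3.704
Solving these 6 simultaneous equations (Gaussian elimination) gives:
  V_1 = 9.804 V, V_2 = 9.752 V, V_3 = 9.925 V, V_4 = 9.904 V
  V_5 = 9.843 V, V_6 = 9.963 V
Part 1:
  Read off the nodal solution: V_3 = 9.925 V
Part 2:
  I_R8 = (V_0 - V_2)/R8 = (10 - 9.752)/3.6 = 0.06883 A
  Magnitude: I_R8 = 0.06883 A
Part 3:
  I_R14 = (V_2 - V_6)/R14 = (9.752 - 9.963)/200 = -0.001055 A
  P_R14 = I_R14² × R14 = (-0.001055)² × 200 = 0.0002226 W

Final answers:
1. V_3 = 9.925 V
2. I_R8 = 0.06883 A
3. P_R14 = 0.0002226 W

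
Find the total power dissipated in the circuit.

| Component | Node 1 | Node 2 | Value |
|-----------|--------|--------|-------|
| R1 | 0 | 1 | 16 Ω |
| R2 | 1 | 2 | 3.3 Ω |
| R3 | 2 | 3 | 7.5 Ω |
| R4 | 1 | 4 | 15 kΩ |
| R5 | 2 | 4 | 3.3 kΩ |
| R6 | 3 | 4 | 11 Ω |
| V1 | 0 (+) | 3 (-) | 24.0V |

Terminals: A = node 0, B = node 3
Nodal analysis, taking node 3 as the 0 V reference.
Source V1 fixes V_0 = 24 V.
KCL at each unknown node (sum of currents leaving = 0; resistances in Ω):
  Node 1: (V_1 - 24)/16 + (V_1 - V_2)/3.3 + (V_1 - V_4)/15000 = 0
  Node 2: (V_2 - V_1)/3.3 + (V_2 - 0)/7.5 + (V_2 - V_4)/3300 = 0
  Node 4: (V_4 - V_1)/15000 + (V_4 - V_2)/3300 + (V_4 - 0)/11 = 0
Collecting terms (coefficients in siemens):
  0.3656·V_1 - 0.303·V_2 - 0.00006667·V_4 = 1.5
  0.4367·V_2 - 0.303·V_1 - 0.000303·V_4 = 0
  0.09128·V_4 - 0.00006667·V_1 - 0.000303·V_2 = 0
Solving these 3 simultaneous equations (Gaussian elimination) gives:
  V_1 = 9.658 V, V_2 = 6.703 V, V_4 = 0.02931 V
Power in each resistor, P = (ΔV)²/R:
  P_R1 = (24 - 9.658)²/16 = 12.86 W
  P_R2 = (9.658 - 6.703)²/3.3 = 2.648 W
  P_R3 = (6.703 - 0)²/7.5 = 5.99 W
  P_R4 = (9.658 - 0.02931)²/15000 = 0.006181 W
  P_R5 = (6.703 - 0.02931)²/3300 = 0.01349 W
  P_R6 = (0 - 0.02931)²/11 = 0.00007808 W
P_total = P_R1 + P_R2 + P_R3 + P_R4 + P_R5 + P_R6 = 21.51 W

Final answer: 21.51 W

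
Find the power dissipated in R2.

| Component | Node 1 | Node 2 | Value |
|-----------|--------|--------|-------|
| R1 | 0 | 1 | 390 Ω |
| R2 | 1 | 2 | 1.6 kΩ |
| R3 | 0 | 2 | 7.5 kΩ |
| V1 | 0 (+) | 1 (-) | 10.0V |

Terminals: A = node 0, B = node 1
Nodal analysis, taking node 1 as the 0 V reference.
Source V1 fixes V_0 = 10 V.
KCL at each unknown node (sum of currents leaving = 0; resistances in Ω):
  Node 2: (V_2 - 0)/1600 + (V_2 - 10)/7500 = 0
Collecting terms: 0.0007583 × V_2 = 0.001333  =>  V_2 = 1.758 V
I_R2 = (V_1 - V_2)/R2 = (0 - 1.758)/1600 = -0.001099 A
P_R2 = I_R2² × R2 = (-0.001099)² × 1600 = 0.001932 W

Final answer: 0.001932 W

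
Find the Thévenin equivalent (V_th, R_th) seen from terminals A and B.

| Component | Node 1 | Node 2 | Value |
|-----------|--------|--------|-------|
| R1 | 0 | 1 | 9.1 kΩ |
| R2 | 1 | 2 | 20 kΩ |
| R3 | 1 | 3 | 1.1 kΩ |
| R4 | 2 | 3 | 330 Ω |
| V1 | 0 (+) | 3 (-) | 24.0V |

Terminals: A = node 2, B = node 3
Step 1 — V_th is the open-circuit voltage V_A - V_B (nothing connected across the terminals).
Nodal analysis, taking node 3 as the 0 V reference.
Source V1 fixes V_0 = 24 V.
KCL at each unknown node (sum of currents leaving = 0; resistances in Ω):
  Node 1: (V_1 - 24)/9100 + (V_1 - V_2)/20000 + (V_1 - 0)/1100 = 0
  Node 2: (V_2 - V_1)/20000 + (V_2 - 0)/330 = 0
Collecting terms (coefficients in siemens):
  0.001069·V_1 - 0.00005·V_2 = 0.002637
  0.00308·V_2 - 0.00005·V_1 = 0
Determinant D = (0.001069)(0.00308) - (-0.00005)(-0.00005) = 0.00000329
V_1 = [(0.002637)(0.00308) - (-0.00005)(0)]/D = 2.469 V
V_2 = [(0.001069)(0) - (0.002637)(-0.00005)]/D = 0.04008 V
V_th = V_2 - V_3 = 0.04008 - 0 = 0.04008 V
Step 2 — R_th: zero the source — replace V1 by a short circuit (node 3 merges into node 0) — and find the resistance seen between A (node 2) and B (node 0).
Reduce the network between node 2 (A) and node 0 (B) by series/parallel combination:
  Rp1 = R1 ‖ R3 (parallel, both between nodes 0 and 1) = 1/(1/9100 + 1/1100) = 981.4 Ω
  Rs1 = R2 + Rp1 (series, joined only at node 1) = 20000 + 981.4 = 20980 Ω
  Rp2 = R4 ‖ Rs1 (parallel, both between nodes 0 and 2) = 1/(1/330 + 1/20980) = 324.9 Ω
R_th = 324.9 Ω

Final answer: V_th = 0.04008 V, R_th = 324.9 Ω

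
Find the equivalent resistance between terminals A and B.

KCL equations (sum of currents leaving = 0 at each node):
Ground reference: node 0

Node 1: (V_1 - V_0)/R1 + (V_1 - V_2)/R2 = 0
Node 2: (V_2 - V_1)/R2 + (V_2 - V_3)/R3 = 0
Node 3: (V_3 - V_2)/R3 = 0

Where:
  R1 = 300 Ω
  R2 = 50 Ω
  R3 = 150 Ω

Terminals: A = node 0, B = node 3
Reduce the network between node 0 (A) and node 3 (B) by series/parallel combination:
  Rs1 = R1 + R2 (series, joined only at node 1) = 300 + 50 = 350 Ω
  Rs2 = R3 + Rs1 (series, joined only at node 2) = 150 + 350 = 500 Ω
R_eq = 500 Ω

Final answer: 500 Ω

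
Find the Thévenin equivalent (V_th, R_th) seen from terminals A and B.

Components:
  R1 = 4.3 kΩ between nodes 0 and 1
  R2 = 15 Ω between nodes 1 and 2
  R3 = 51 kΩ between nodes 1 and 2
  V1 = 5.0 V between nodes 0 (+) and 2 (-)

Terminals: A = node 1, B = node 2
Step 1 — V_th is the open-circuit voltage V_A - V_B (nothing connected across the terminals).
Nodal analysis, taking node 2 as the 0 V reference.
Source V1 fixes V_0 = 5 V.
KCL at each unknown node (sum of currents leaving = 0; resistances in Ω):
  Node 1: (V_1 - 5)/4300 + (V_1 - 0)/15 + (V_1 - 0)/51000 = 0
Collecting terms: 0.06692 × V_1 = 0.001163  =>  V_1 = 0.01738 V
V_th = V_1 - V_2 = 0.01738 - 0 = 0.01738 V
Step 2 — R_th: zero the source — replace V1 by a short circuit (node 2 merges into node 0) — and find the resistance seen between A (node 1) and B (node 0).
Reduce the network between node 1 (A) and node 0 (B) by series/parallel combination:
  Rp1 = R1 ‖ R2 ‖ R3 (parallel, all between nodes 0 and 1) = 1/(1/4300 + 1/15 + 1/51000) = 14.94 Ω
R_th = 14.94 Ω

Final answer: V_th = 0.01738 V, R_th = 14.94 Ω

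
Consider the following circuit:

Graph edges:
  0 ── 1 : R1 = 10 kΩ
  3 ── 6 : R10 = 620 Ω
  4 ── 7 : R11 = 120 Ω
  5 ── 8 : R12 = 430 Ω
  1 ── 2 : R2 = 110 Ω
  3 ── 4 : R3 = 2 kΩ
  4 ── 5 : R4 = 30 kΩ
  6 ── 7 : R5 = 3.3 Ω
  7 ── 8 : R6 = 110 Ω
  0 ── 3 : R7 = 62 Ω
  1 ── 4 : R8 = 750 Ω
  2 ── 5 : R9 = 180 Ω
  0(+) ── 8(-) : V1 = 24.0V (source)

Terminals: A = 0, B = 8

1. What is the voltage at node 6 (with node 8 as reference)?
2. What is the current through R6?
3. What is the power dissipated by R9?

Nodal analysis, taking node 8 as the 0 V reference.
Source V1 fixes V_0 = 24 V.
KCL at each unknown node (sum of currents leaving = 0; resistances in Ω):
  Node 1: (V_1 - 24)/10000 + (V_1 - V_2)/110 + (V_1 - V_4)/750 = 0
  Node 2: (V_2 - V_1)/110 + (V_2 - V_5)/180 = 0
  Node 3: (V_3 - V_4)/2000 + (V_3 - 24)/62 + (V_3 - V_6)/620 = 0
  Node 4: (V_4 - V_3)/2000 + (V_4 - V_5)/30000 + (V_4 - V_1)/750 + (V_4 - V_7)/120 = 0
  Node 5: (V_5 - V_4)/30000 + (V_5 - V_2)/180 + (V_5 - 0)/430 = 0
  Node 6: (V_6 - V_7)/3.3 + (V_6 - V_3)/620 = 0
  Node 7: (V_7 - V_6)/3.3 + (V_7 - 0)/110 + (V_7 - V_4)/120 = 0
Collecting terms (coefficients in siemens):
  0.01052·V_1 - 0.009091·V_2 - 0.001333·V_4 = 0.0024
  0.01465·V_2 - 0.009091·V_1 - 0.005556·V_5 = 0
  0.01824·V_3 - 0.0005·V_4 - 0.001613·V_6 = 0.3871
  0.0102·V_4 - 0.001333·V_1 - 0.0005·V_3 - 0.00003333·V_5 - 0.008333·V_7 = 0
  0.007914·V_5 - 0.005556·V_2 - 0.00003333·V_4 = 0
  0.3046·V_6 - 0.001613·V_3 - 0.303·V_7 = 0
  0.3205·V_7 - 0.008333·V_4 - 0.303·V_6 = 0
Solving these 7 simultaneous equations (Gaussian elimination) gives:
  V_1 = 3.049 V, V_2 = 2.59 V, V_3 = 21.7 V, V_4 = 4.613 V
  V_5 = 1.837 V, V_6 = 3.944 V, V_7 = 3.849 V
Part 1:
  Read off the nodal solution: V_6 = 3.944 V
Part 2:
  I_R6 = (V_7 - V_8)/R6 = (3.849 - 0)/110 = 0.03499 A
  Magnitude: I_R6 = 0.03499 A
Part 3:
  I_R9 = (V_2 - V_5)/R9 = (2.59 - 1.837)/180 = 0.00418 A
  P_R9 = I_R9² × R9 = (0.00418)² × 180 = 0.003145 W

Final answers:
1. V_6 = 3.944 V
2. I_R6 = 0.03499 A
3. P_R9 = 0.003145 W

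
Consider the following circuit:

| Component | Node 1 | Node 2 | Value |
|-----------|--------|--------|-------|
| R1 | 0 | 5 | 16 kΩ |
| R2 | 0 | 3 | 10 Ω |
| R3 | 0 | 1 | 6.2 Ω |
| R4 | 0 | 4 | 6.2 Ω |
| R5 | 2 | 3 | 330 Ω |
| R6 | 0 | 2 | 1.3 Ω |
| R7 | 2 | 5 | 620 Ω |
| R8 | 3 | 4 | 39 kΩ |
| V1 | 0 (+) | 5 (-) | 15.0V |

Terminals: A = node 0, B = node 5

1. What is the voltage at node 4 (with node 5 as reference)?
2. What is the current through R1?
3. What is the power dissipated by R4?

Nodal analysis, taking node 5 as the 0 V reference.
Source V1 fixes V_0 = 15 V.
KCL at each unknown node (sum of currents leaving = 0; resistances in Ω):
  Node 1: (V_1 - 15)/6.2 = 0
  Node 2: (V_2 - V_3)/330 + (V_2 - 15)/1.3 + (V_2 - 0)/620 = 0
  Node 3: (V_3 - 15)/10 + (V_3 - V_2)/330 + (V_3 - V_4)/39000 = 0
  Node 4: (V_4 - 15)/6.2 + (V_4 - V_3)/39000 = 0
Collecting terms (coefficients in siemens):
  0.1613·V_1 = 2.419
  0.7739·V_2 - 0.00303·V_3 = 11.54
  0.1031·V_3 - 0.00303·V_2 - 0.00002564·V_4 = 1.5
  0.1613·V_4 - 0.00002564·V_3 = 2.419
Solving these 4 simultaneous equations (Gaussian elimination) gives:
  V_1 = 15 V, V_2 = 14.97 V, V_3 = 15 V, V_4 = 15 V
Part 1:
  Read off the nodal solution: V_4 = 15 V
Part 2:
  I_R1 = (V_0 - V_5)/R1 = (15 - 0)/16000 = 0.0009375 A
  Magnitude: I_R1 = 0.0009375 A
Part 3:
  I_R4 = (V_0 - V_4)/R4 = (15 - 15)/6.2 = 0.00000002357 A
  P_R4 = I_R4² × R4 = (0.00000002357)² × 6.2 = 0.000000000000003444 W

Final answers:
1. V_4 = 15 V
2. I_R1 = 0.0009375 A
3. P_R4 = 3.444e-15 W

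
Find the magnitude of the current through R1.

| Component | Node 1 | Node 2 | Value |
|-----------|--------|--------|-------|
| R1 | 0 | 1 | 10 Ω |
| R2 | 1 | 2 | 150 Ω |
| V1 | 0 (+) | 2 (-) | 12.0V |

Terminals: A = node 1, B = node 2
Nodal analysis, taking node 2 as the 0 V reference.
Source V1 fixes V_0 = 12 V.
KCL at each unknown node (sum of currents leaving = 0; resistances in Ω):
  Node 1: (V_1 - 12)/10 + (V_1 - 0)/150 = 0
Collecting terms: 0.1067 × V_1 = 1.2  =>  V_1 = 11.25 V
I_R1 = (V_0 - V_1)/R1 = (12 - 11.25)/10 = 0.075 A
|I_R1| = 0.075 A

Final answer: |I_R1| = 0.075 A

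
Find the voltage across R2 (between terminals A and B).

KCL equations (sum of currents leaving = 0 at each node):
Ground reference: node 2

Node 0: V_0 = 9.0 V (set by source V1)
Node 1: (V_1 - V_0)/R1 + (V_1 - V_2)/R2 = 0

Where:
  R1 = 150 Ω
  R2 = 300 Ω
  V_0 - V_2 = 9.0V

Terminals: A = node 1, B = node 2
R1 and R2 are in series across V1 (node 0 → node 1 → node 2), and the output A–B is taken across R2, so this is a voltage divider.
Series current: I = V1/(R1 + R2) = 9/(150 + 300) = 9/450 = 0.02 A
V_R2 = I × R2 = V1 × R2/(R1 + R2) = 9 × 300/450 = 6 V

Final answer: 6 V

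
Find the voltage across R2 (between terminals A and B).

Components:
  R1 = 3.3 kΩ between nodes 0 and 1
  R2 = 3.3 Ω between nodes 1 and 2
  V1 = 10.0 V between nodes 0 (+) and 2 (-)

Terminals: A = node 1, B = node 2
R1 and R2 are in series across V1 (node 0 → node 1 → node 2), and the output A–B is taken across R2, so this is a voltage divider.
Series current: I = V1/(R1 + R2) = 10/(3300 + 3.3) = 10/3303 = 0.003027 A
V_R2 = I × R2 = V1 × R2/(R1 + R2) = 10 × 3.3/3303 = 0.00999 V

Final answer: 0.00999 V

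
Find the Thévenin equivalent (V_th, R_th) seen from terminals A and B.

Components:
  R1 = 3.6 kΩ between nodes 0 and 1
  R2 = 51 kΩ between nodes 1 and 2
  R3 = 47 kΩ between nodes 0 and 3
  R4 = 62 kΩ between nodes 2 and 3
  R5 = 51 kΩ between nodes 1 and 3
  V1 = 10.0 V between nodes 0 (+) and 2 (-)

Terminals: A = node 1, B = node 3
Step 1 — V_th is the open-circuit voltage V_A - V_B (nothing connected across the terminals).
Nodal analysis, taking node 2 as the 0 V reference.
Source V1 fixes V_0 = 10 V.
KCL at each unknown node (sum of currents leaving = 0; resistances in Ω):
  Node 1: (V_1 - 10)/3600 + (V_1 - 0)/51000 + (V_1 - V_3)/51000 = 0
  Node 3: (V_3 - 10)/47000 + (V_3 - 0)/62000 + (V_3 - V_1)/51000 = 0
Collecting terms (coefficients in siemens):
  0.000317·V_1 - 0.00001961·V_3 = 0.002778
  0.00005701·V_3 - 0.00001961·V_1 = 0.0002128
Determinant D = (0.000317)(0.00005701) - (-0.00001961)(-0.00001961) = 0.00000001769
V_1 = [(0.002778)(0.00005701) - (-0.00001961)(0.0002128)]/D = 9.189 V
V_3 = [(0.000317)(0.0002128) - (0.002778)(-0.00001961)]/D = 6.892 V
V_th = V_1 - V_3 = 9.189 - 6.892 = 2.297 V
Step 2 — R_th: zero the source — replace V1 by a short circuit (node 2 merges into node 0) — and find the resistance seen between A (node 1) and B (node 3).
Reduce the network between node 1 (A) and node 3 (B) by series/parallel combination:
  Rp1 = R1 ‖ R2 (parallel, both between nodes 0 and 1) = 1/(1/3600 + 1/51000) = 3363 Ω
  Rp2 = R3 ‖ R4 (parallel, both between nodes 0 and 3) = 1/(1/47000 + 1/62000) = 26730 Ω
  Rs1 = Rp1 + Rp2 (series, joined only at node 0) = 3363 + 26730 = 30100 Ω
  Rp3 = R5 ‖ Rs1 (parallel, both between nodes 1 and 3) = 1/(1/51000 + 1/30100) = 18930 Ω
R_th = 18.93 kΩ

Final answer: V_th = 2.297 V, R_th = 18.93 kΩ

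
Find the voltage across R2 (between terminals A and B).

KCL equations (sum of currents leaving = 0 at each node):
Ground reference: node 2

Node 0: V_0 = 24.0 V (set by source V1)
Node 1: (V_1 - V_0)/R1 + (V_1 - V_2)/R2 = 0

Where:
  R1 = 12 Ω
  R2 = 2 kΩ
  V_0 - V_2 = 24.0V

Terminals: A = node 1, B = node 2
R1 and R2 are in series across V1 (node 0 → node 1 → node 2), and the output A–B is taken across R2, so this is a voltage divider.
Series current: I = V1/(R1 + R2) = 24/(12 + 2000) = 24/2012 = 0.01193 A
V_R2 = I × R2 = V1 × R2/(R1 + R2) = 24 × 2000/2012 = 23.86 V

Final answer: 23.86 V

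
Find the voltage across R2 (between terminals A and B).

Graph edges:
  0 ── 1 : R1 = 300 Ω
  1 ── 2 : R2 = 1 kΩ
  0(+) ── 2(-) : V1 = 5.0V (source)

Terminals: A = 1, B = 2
R1 and R2 are in series across V1 (node 0 → node 1 → node 2), and the output A–B is taken across R2, so this is a voltage divider.
Series current: I = V1/(R1 + R2) = 5/(300 + 1000) = 5/1300 = 0.003846 A
V_R2 = I × R2 = V1 × R2/(R1 + R2) = 5 × 1000/1300 = 3.846 V

Final answer: 3.846 V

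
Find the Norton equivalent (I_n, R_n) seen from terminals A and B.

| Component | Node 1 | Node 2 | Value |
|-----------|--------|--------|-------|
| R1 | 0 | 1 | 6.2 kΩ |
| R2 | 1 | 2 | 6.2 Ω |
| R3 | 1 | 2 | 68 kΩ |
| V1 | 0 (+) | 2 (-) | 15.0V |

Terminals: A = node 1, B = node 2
Find the Thévenin equivalent first; then I_n = V_th/R_th and R_n = R_th.
Step 1 — V_th is the open-circuit voltage V_A - V_B (nothing connected across the terminals).
Nodal analysis, taking node 2 as the 0 V reference.
Source V1 fixes V_0 = 15 V.
KCL at each unknown node (sum of currents leaving = 0; resistances in Ω):
  Node 1: (V_1 - 15)/6200 + (V_1 - 0)/6.2 + (V_1 - 0)/68000 = 0
Collecting terms: 0.1615 × V_1 = 0.002419  =>  V_1 = 0.01498 V
V_th = V_1 - V_2 = 0.01498 - 0 = 0.01498 V
Step 2 — R_th: zero the source — replace V1 by a short circuit (node 2 merges into node 0) — and find the resistance seen between A (node 1) and B (node 0).
Reduce the network between node 1 (A) and node 0 (B) by series/parallel combination:
  Rp1 = R1 ‖ R2 ‖ R3 (parallel, all between nodes 0 and 1) = 1/(1/6200 + 1/6.2 + 1/68000) = 6.193 Ω
R_th = 6.193 Ω
I_n = V_th/R_th = 0.01498/6.193 = 0.002419 A, and R_n = R_th = 6.193 Ω

Final answer: I_n = 0.002419 A, R_n = 6.193 Ω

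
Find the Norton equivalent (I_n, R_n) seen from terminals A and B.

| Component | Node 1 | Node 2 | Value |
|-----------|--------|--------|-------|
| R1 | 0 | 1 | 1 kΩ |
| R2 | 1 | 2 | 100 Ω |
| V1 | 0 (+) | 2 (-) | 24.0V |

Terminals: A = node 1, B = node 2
Find the Thévenin equivalent first; then I_n = V_th/R_th and R_n = R_th.
Step 1 — V_th is the open-circuit voltage V_A - V_B (nothing connected across the terminals).
Nodal analysis, taking node 2 as the 0 V reference.
Source V1 fixes V_0 = 24 V.
KCL at each unknown node (sum of currents leaving = 0; resistances in Ω):
  Node 1: (V_1 - 24)/1000 + (V_1 - 0)/100 = 0
Collecting terms: 0.011 × V_1 = 0.024  =>  V_1 = 2.182 V
V_th = V_1 - V_2 = 2.182 - 0 = 2.182 V
Step 2 — R_th: zero the source — replace V1 by a short circuit (node 2 merges into node 0) — and find the resistance seen between A (node 1) and B (node 0).
Reduce the network between node 1 (A) and node 0 (B) by series/parallel combination:
  Rp1 = R1 ‖ R2 (parallel, both between nodes 0 and 1) = 1/(1/1000 + 1/100) = 90.91 Ω
R_th = 90.91 Ω
I_n = V_th/R_th = 2.182/90.91 = 0.024 A, and R_n = R_th = 90.91 Ω

Final answer: I_n = 0.024 A, R_n = 90.91 Ω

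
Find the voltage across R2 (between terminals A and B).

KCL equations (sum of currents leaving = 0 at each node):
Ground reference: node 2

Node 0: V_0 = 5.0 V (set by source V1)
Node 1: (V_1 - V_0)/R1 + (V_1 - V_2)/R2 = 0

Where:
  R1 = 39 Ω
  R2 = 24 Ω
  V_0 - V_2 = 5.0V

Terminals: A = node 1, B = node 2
R1 and R2 are in series across V1 (node 0 → node 1 → node 2), and the output A–B is taken across R2, so this is a voltage divider.
Series current: I = V1/(R1 + R2) = 5/(39 + 24) = 5/63 = 0.07937 A
V_R2 = I × R2 = V1 × R2/(R1 + R2) = 5 × 24/63 = 1.905 V

Final answer: 1.905 V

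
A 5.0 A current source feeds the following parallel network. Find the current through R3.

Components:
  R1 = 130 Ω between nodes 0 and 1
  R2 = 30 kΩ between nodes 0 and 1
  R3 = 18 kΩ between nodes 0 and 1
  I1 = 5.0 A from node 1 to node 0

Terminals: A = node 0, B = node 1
All resistors sit directly between nodes 0 and 1, so they are in parallel and share one voltage V; the full source current 5 A splits among them.
1/R_par = 1/130 + 1/30000 + 1/18000 = 0.007781 S  =>  R_par = 128.5 Ω
V = I × R_par = 5 × 128.5 = 642.6 V
I_R3 = V/R3 = 642.6/18000 = 0.0357 A

Final answer: 0.0357 A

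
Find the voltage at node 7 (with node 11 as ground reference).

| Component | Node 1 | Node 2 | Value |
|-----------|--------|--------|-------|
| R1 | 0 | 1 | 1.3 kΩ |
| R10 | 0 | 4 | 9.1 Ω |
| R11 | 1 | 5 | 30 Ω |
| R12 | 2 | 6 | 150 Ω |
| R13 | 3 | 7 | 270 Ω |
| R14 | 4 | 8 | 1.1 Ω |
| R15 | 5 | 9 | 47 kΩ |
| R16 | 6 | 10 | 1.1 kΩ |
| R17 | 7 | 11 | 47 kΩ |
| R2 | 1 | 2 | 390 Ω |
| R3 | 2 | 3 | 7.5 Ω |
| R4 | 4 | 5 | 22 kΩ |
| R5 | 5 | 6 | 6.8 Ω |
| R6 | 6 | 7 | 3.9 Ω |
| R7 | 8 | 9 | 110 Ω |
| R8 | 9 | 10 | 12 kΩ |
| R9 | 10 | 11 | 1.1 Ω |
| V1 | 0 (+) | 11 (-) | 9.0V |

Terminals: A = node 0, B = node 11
Nodal analysis, taking node 11 as the 0 V reference.
Source V1 fixes V_0 = 9 V.
KCL at each unknown node (sum of currents leaving = 0; resistances in Ω):
  Node 1: (V_1 - 9)/1300 + (V_1 - V_2)/390 + (V_1 - V_5)/30 = 0
  Node 2: (V_2 - V_1)/390 + (V_2 - V_3)/7.5 + (V_2 - V_6)/150 = 0
  Node 3: (V_3 - V_2)/7.5 + (V_3 - V_7)/270 = 0
  Node 4: (V_4 - V_5)/22000 + (V_4 - 9)/9.1 + (V_4 - V_8)/1.1 = 0
  Node 5: (V_5 - V_4)/22000 + (V_5 - V_6)/6.8 + (V_5 - V_1)/30 + (V_5 - V_9)/47000 = 0
  Node 6: (V_6 - V_5)/6.8 + (V_6 - V_7)/3.9 + (V_6 - V_2)/150 + (V_6 - V_10)/1100 = 0
  Node 7: (V_7 - V_6)/3.9 + (V_7 - V_3)/270 + (V_7 - 0)/47000 = 0
  Node 8: (V_8 - V_9)/110 + (V_8 - V_4)/1.1 = 0
  Node 9: (V_9 - V_8)/110 + (V_9 - V_10)/12000 + (V_9 - V_5)/47000 = 0
  Node 10: (V_10 - V_9)/12000 + (V_10 - 0)/1.1 + (V_10 - V_6)/1100 = 0
Collecting terms (coefficients in siemens):
  0.03667·V_1 - 0.002564·V_2 - 0.03333·V_5 = 0.006923
  0.1426·V_2 - 0.002564·V_1 - 0.1333·V_3 - 0.006667·V_6 = 0
  0.137·V_3 - 0.1333·V_2 - 0.003704·V_7 = 0
  1.019·V_4 - 0.00004545·V_5 - 0.9091·V_8 = 0.989
  0.1805·V_5 - 0.03333·V_1 - 0.00004545·V_4 - 0.1471·V_6 - 0.00002128·V_9 = 0
  0.411·V_6 - 0.006667·V_2 - 0.1471·V_5 - 0.2564·V_7 - 0.0009091·V_10 = 0
  0.2601·V_7 - 0.003704·V_3 - 0.2564·V_6 = 0
  0.9182·V_8 - 0.9091·V_4 - 0.009091·V_9 = 0
  0.009196·V_9 - 0.00002128·V_5 - 0.009091·V_8 - 0.00008333·V_10 = 0
  0.9101·V_10 - 0.0009091·V_6 - 0.00008333·V_9 = 0
Solving these 10 simultaneous equations (Gaussian elimination) gives:
  V_1 = 4.33 V, V_2 = 4.23 V, V_3 = 4.23 V, V_4 = 8.99 V
  V_5 = 4.23 V, V_6 = 4.205 V, V_7 = 4.205 V, V_8 = 8.989 V
  V_9 = 8.897 V, V_10 = 0.005015 V
The requested potential is V_7 = 4.205 V.

Final answer: V_7 = 4.205 V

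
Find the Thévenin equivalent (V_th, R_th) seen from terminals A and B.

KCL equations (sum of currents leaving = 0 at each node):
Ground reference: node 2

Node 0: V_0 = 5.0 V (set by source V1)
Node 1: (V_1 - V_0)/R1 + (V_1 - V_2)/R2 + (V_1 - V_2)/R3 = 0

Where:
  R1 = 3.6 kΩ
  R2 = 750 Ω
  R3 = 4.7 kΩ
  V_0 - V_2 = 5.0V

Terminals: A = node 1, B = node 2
Step 1 — V_th is the open-circuit voltage V_A - V_B (nothing connected across the terminals).
Nodal analysis, taking node 2 as the 0 V reference.
Source V1 fixes V_0 = 5 V.
KCL at each unknown node (sum of currents leaving = 0; resistances in Ω):
  Node 1: (V_1 - 5)/3600 + (V_1 - 0)/750 + (V_1 - 0)/4700 = 0
Collecting terms: 0.001824 × V_1 = 0.001389  =>  V_1 = 0.7615 V
V_th = V_1 - V_2 = 0.7615 - 0 = 0.7615 V
Step 2 — R_th: zero the source — replace V1 by a short circuit (node 2 merges into node 0) — and find the resistance seen between A (node 1) and B (node 0).
Reduce the network between node 1 (A) and node 0 (B) by series/parallel combination:
  Rp1 = R1 ‖ R2 ‖ R3 (parallel, all between nodes 0 and 1) = 1/(1/3600 + 1/750 + 1/4700) = 548.3 Ω
R_th = 548.3 Ω

Final answer: V_th = 0.7615 V, R_th = 548.3 Ω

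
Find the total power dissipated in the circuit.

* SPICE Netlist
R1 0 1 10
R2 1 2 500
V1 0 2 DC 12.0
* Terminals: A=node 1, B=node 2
Nodal analysis, taking node 2 as the 0 V reference.
Source V1 fixes V_0 = 12 V.
KCL at each unknown node (sum of currents leaving = 0; resistances in Ω):
  Node 1: (V_1 - 12)/10 + (V_1 - 0)/500 = 0
Collecting terms: 0.102 × V_1 = 1.2  =>  V_1 = 11.76 V
Power in each resistor, P = (ΔV)²/R:
  P_R1 = (12 - 11.76)²/10 = 0.005536 W
  P_R2 = (11.76 - 0)²/500 = 0.2768 W
P_total = P_R1 + P_R2 = 0.2824 W

Final answer: 0.2824 W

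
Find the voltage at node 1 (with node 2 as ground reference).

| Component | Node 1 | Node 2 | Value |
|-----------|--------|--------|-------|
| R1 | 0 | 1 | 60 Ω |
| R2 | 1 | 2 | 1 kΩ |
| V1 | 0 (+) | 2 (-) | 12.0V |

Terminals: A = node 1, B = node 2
Nodal analysis, taking node 2 as the 0 V reference.
Source V1 fixes V_0 = 12 V.
KCL at each unknown node (sum of currents leaving = 0; resistances in Ω):
  Node 1: (V_1 - 12)/60 + (V_1 - 0)/1000 = 0
Collecting terms: 0.01767 × V_1 = 0.2  =>  V_1 = 11.32 V
The requested potential is V_1 = 11.32 V.

Final answer: V_1 = 11.32 V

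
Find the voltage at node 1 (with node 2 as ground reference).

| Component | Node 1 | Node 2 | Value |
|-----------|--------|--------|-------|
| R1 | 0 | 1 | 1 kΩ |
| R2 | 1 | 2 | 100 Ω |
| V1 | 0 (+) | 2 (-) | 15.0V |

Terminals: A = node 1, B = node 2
Nodal analysis, taking node 2 as the 0 V reference.
Source V1 fixes V_0 = 15 V.
KCL at each unknown node (sum of currents leaving = 0; resistances in Ω):
  Node 1: (V_1 - 15)/1000 + (V_1 - 0)/100 = 0
Collecting terms: 0.011 × V_1 = 0.015  =>  V_1 = 1.364 V
The requested potential is V_1 = 1.364 V.

Final answer: V_1 = 1.364 V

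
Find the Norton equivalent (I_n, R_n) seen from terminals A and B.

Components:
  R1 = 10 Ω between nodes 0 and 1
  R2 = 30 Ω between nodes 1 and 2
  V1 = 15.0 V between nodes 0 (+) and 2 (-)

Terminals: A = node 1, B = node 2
Find the Thévenin equivalent first; then I_n = V_th/R_th and R_n = R_th.
Step 1 — V_th is the open-circuit voltage V_A - V_B (nothing connected across the terminals).
Nodal analysis, taking node 2 as the 0 V reference.
Source V1 fixes V_0 = 15 V.
KCL at each unknown node (sum of currents leaving = 0; resistances in Ω):
  Node 1: (V_1 - 15)/10 + (V_1 - 0)/30 = 0
Collecting terms: 0.1333 × V_1 = 1.5  =>  V_1 = 11.25 V
V_th = V_1 - V_2 = 11.25 - 0 = 11.25 V
Step 2 — R_th: zero the source — replace V1 by a short circuit (node 2 merges into node 0) — and find the resistance seen between A (node 1) and B (node 0).
Reduce the network between node 1 (A) and node 0 (B) by series/parallel combination:
  Rp1 = R1 ‖ R2 (parallel, both between nodes 0 and 1) = 1/(1/10 + 1/30) = 7.5 Ω
R_th = 7.5 Ω
I_n = V_th/R_th = 11.25/7.5 = 1.5 A, and R_n = R_th = 7.5 Ω

Final answer: I_n = 1.5 A, R_n = 7.5 Ω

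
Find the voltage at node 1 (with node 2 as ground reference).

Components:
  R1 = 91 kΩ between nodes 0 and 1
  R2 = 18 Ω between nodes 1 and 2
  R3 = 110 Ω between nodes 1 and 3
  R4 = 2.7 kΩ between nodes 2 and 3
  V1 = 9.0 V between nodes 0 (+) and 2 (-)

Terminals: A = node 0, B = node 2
Nodal analysis, taking node 2 as the 0 V reference.
Source V1 fixes V_0 = 9 V.
KCL at each unknown node (sum of currents leaving = 0; resistances in Ω):
  Node 1: (V_1 - 9)/91000 + (V_1 - 0)/18 + (V_1 - V_3)/110 = 0
  Node 3: (V_3 - V_1)/110 + (V_3 - 0)/2700 = 0
Collecting terms (coefficients in siemens):
  0.06466·V_1 - 0.009091·V_3 = 0.0000989
  0.009461·V_3 - 0.009091·V_1 = 0
Determinant D = (0.06466)(0.009461) - (-0.009091)(-0.009091) = 0.0005291
V_1 = [(0.0000989)(0.009461) - (-0.009091)(0)]/D = 0.001769 V
V_3 = [(0.06466)(0) - (0.0000989)(-0.009091)]/D = 0.001699 V
The requested potential is V_1 = 0.001769 V.

Final answer: V_1 = 0.001769 V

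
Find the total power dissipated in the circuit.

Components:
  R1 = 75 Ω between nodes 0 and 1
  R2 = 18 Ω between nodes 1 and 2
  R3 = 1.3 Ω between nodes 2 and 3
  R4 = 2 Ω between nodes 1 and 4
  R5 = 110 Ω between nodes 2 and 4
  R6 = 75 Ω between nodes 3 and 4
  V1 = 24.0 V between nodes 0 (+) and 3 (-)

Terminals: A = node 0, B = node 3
Nodal analysis, taking node 3 as the 0 V reference.
Source V1 fixes V_0 = 24 V.
KCL at each unknown node (sum of currents leaving = 0; resistances in Ω):
  Node 1: (V_1 - 24)/75 + (V_1 - V_2)/18 + (V_1 - V_4)/2 = 0
  Node 2: (V_2 - V_1)/18 + (V_2 - 0)/1.3 + (V_2 - V_4)/110 = 0
  Node 4: (V_4 - V_1)/2 + (V_4 - V_2)/110 + (V_4 - 0)/75 = 0
Collecting terms (coefficients in siemens):
  0.5689·V_1 - 0.05556·V_2 - 0.5·V_4 = 0.32
  0.8339·V_2 - 0.05556·V_1 - 0.009091·V_4 = 0
  0.5224·V_4 - 0.5·V_1 - 0.009091·V_2 = 0
Solving these 3 simultaneous equations (Gaussian elimination) gives:
  V_1 = 3.747 V, V_2 = 0.2888 V, V_4 = 3.591 V
Power in each resistor, P = (ΔV)²/R:
  P_R1 = (24 - 3.747)²/75 = 5.469 W
  P_R2 = (3.747 - 0.2888)²/18 = 0.6645 W
  P_R3 = (0.2888 - 0)²/1.3 = 0.06416 W
  P_R4 = (3.747 - 3.591)²/2 = 0.01214 W
  P_R5 = (0.2888 - 3.591)²/110 = 0.09915 W
  P_R6 = (0 - 3.591)²/75 = 0.172 W
P_total = P_R1 + P_R2 + P_R3 + P_R4 + P_R5 + P_R6 = 6.481 W

Final answer: 6.481 W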